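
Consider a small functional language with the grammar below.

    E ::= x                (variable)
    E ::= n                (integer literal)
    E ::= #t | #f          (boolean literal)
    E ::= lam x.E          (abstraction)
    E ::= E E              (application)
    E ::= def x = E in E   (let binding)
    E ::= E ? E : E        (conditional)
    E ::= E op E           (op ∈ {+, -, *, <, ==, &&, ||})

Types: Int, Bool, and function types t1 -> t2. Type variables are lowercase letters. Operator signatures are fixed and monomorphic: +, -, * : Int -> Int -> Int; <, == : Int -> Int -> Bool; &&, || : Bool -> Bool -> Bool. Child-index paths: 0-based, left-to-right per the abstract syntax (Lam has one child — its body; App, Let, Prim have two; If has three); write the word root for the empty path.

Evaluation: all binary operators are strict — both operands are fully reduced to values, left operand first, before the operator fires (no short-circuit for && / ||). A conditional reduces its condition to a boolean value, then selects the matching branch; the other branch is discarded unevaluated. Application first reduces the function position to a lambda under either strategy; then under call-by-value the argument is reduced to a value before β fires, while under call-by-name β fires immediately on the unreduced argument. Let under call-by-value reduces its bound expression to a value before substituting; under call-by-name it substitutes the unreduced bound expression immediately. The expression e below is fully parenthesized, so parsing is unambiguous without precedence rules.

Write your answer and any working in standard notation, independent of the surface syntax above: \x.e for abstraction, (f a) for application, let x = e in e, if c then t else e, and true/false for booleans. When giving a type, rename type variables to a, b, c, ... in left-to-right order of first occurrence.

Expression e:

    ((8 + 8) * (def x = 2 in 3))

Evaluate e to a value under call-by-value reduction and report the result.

Answer: 48

Trace:
step 0: ((8 + 8) * (let x = 2 in 3))
step 1: [delta@0] (16 * (let x = 2 in 3))
step 2: [let@1] (16 * 3)
step 3: [delta@root] 48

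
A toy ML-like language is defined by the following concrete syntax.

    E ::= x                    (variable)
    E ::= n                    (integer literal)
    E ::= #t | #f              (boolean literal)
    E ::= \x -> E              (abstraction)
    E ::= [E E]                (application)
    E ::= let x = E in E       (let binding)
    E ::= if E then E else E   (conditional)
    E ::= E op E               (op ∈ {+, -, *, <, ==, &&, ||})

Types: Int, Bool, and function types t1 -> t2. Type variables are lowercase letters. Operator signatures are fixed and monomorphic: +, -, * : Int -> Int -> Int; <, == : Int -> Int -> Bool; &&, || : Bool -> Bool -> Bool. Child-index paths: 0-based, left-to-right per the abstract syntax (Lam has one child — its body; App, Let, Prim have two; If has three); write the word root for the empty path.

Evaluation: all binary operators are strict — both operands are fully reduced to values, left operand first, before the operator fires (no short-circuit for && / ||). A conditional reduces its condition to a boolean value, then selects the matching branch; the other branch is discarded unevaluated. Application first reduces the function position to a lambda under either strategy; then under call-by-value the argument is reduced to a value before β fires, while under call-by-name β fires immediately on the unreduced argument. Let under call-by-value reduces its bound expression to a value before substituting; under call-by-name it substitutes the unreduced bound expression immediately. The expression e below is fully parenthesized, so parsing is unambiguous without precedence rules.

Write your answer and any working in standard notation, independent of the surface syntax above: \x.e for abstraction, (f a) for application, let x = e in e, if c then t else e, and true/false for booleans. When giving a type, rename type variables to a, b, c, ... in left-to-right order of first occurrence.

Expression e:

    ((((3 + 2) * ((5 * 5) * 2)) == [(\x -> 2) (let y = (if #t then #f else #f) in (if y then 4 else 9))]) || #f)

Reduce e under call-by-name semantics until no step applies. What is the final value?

Answer: false

Derivation:
step 0: ((((3 + 2) * ((5 * 5) * 2)) == ((\x.2) (let y = (if true then false else false) in (if y then 4 else 9)))) || false)
step 1: [delta@0.0.0] (((5 * ((5 * 5) * 2)) == ((\x.2) (let y = (if true then false else false) in (if y then 4 else 9)))) || false)
step 2: [delta@0.0.1.0] (((5 * (25 * 2)) == ((\x.2) (let y = (if true then false else false) in (if y then 4 else 9)))) || false)
step 3: [delta@0.0.1] (((5 * 50) == ((\x.2) (let y = (if true then false else false) in (if y then 4 else 9)))) || false)
step 4: [delta@0.0] ((250 == ((\x.2) (let y = (if true then false else false) in (if y then 4 else 9)))) || false)
step 5: [beta@0.1] ((250 == 2) || false)
step 6: [delta@0] (false || false)
step 7: [delta@root] false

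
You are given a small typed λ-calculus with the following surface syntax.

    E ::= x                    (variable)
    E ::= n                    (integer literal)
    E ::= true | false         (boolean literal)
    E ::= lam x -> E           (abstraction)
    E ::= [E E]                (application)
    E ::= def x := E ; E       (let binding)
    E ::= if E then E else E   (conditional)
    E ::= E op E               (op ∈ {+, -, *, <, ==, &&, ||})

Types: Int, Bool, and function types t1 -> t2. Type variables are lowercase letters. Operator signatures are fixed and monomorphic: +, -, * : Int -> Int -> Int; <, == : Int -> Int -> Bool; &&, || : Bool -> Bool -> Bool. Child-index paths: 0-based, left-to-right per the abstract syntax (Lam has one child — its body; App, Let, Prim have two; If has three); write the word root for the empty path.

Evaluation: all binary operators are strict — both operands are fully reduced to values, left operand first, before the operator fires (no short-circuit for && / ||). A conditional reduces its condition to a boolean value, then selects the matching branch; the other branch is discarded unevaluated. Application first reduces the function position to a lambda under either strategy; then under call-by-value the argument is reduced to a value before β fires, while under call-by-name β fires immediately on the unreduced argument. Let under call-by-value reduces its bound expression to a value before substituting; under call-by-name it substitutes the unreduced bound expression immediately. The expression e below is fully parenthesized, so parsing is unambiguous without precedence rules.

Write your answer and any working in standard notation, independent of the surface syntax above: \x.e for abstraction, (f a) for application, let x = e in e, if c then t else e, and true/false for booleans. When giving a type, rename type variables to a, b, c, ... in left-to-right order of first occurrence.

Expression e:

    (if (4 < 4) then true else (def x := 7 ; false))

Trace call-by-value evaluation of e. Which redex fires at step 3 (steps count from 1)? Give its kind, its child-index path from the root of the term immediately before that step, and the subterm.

Derivation:
step 0: (if (4 < 4) then true else (let x = 7 in false))
step 1: [delta@0] (if false then true else (let x = 7 in false))
step 2: [if@root] (let x = 7 in false)
step 3: [let@root] false

Answer: let at root : (let x = 7 in false)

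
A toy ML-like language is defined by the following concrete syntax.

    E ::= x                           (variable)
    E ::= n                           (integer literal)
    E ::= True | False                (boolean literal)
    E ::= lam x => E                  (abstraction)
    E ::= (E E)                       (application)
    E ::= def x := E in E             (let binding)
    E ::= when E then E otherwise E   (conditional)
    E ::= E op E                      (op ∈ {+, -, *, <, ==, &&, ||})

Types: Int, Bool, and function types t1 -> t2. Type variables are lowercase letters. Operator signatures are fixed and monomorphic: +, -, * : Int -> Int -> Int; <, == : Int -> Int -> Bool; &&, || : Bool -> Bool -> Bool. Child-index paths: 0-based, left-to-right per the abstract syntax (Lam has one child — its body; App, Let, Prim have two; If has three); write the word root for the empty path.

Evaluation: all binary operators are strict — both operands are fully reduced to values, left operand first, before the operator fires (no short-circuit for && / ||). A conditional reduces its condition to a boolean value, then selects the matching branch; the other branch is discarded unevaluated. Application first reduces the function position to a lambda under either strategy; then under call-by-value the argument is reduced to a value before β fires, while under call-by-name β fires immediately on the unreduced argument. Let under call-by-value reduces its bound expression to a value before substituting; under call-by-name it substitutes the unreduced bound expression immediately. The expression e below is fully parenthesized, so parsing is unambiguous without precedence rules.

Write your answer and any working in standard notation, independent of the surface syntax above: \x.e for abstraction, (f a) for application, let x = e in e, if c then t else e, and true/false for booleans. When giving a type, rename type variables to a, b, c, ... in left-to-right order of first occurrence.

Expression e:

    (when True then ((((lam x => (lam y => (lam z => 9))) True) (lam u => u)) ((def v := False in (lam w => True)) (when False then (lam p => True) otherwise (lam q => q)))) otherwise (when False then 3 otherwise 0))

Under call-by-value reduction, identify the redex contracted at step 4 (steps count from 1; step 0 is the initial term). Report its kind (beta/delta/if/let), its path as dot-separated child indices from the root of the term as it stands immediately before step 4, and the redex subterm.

Answer: let at 1.0 : (let v = false in (\w.true))

Working:
step 0: (if true then ((((\x.(\y.(\z.9))) true) (\u.u)) ((let v = false in (\w.true)) (if false then (\p.true) else (\q.q)))) else (if false then 3 else 0))
step 1: [if@root] ((((\x.(\y.(\z.9))) true) (\u.u)) ((let v = false in (\w.true)) (if false then (\p.true) else (\q.q))))
step 2: [beta@0.0] (((\y.(\z.9)) (\u.u)) ((let v = false in (\w.true)) (if false then (\p.true) else (\q.q))))
step 3: [beta@0] ((\z.9) ((let v = false in (\w.true)) (if false then (\p.true) else (\q.q))))
step 4: [let@1.0] ((\z.9) ((\w.true) (if false then (\p.true) else (\q.q))))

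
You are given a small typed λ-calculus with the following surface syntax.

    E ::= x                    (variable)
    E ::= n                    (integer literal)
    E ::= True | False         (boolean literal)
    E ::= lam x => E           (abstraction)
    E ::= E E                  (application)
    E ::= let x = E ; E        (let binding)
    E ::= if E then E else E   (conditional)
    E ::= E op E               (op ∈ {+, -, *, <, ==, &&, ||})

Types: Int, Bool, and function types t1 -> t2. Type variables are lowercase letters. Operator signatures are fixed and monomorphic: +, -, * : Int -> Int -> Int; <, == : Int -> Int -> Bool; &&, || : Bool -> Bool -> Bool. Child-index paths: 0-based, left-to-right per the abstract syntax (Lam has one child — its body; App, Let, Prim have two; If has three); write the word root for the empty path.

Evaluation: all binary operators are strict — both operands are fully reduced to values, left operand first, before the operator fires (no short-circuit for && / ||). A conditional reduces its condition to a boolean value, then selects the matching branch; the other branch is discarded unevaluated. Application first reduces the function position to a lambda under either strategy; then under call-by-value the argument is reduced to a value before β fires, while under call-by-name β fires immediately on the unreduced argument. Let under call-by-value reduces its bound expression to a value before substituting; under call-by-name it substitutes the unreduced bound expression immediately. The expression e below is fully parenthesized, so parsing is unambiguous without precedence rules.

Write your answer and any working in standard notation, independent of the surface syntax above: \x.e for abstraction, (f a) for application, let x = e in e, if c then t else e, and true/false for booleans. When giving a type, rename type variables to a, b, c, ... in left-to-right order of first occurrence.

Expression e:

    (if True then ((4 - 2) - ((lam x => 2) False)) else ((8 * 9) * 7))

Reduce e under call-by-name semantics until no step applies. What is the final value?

Answer: 0

Derivation:
step 0: (if true then ((4 - 2) - ((\x.2) false)) else ((8 * 9) * 7))
step 1: [if@root] ((4 - 2) - ((\x.2) false))
step 2: [delta@0] (2 - ((\x.2) false))
step 3: [beta@1] (2 - 2)
step 4: [delta@root] 0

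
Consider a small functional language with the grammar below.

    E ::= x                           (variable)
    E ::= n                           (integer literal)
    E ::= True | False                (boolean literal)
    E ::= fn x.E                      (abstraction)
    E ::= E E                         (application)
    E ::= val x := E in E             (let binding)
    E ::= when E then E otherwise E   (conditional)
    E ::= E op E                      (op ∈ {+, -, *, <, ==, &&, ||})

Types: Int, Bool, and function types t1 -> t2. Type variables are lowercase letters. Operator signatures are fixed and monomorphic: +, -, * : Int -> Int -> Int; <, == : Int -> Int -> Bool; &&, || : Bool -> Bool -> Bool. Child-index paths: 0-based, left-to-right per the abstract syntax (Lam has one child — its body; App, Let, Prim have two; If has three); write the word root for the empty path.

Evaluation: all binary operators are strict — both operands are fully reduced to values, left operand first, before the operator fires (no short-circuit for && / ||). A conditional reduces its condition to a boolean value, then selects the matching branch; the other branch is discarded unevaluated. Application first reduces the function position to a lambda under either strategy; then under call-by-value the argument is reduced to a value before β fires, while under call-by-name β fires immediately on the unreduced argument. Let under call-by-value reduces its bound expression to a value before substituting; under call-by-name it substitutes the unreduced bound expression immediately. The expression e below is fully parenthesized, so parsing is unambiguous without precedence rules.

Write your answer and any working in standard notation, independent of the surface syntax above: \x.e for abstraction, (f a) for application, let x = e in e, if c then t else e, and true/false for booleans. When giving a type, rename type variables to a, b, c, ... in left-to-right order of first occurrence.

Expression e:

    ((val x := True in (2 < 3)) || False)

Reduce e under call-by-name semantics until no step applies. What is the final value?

Answer: true

Trace:
step 0: ((let x = true in (2 < 3)) || false)
step 1: [let@0] ((2 < 3) || false)
step 2: [delta@0] (true || false)
step 3: [delta@root] true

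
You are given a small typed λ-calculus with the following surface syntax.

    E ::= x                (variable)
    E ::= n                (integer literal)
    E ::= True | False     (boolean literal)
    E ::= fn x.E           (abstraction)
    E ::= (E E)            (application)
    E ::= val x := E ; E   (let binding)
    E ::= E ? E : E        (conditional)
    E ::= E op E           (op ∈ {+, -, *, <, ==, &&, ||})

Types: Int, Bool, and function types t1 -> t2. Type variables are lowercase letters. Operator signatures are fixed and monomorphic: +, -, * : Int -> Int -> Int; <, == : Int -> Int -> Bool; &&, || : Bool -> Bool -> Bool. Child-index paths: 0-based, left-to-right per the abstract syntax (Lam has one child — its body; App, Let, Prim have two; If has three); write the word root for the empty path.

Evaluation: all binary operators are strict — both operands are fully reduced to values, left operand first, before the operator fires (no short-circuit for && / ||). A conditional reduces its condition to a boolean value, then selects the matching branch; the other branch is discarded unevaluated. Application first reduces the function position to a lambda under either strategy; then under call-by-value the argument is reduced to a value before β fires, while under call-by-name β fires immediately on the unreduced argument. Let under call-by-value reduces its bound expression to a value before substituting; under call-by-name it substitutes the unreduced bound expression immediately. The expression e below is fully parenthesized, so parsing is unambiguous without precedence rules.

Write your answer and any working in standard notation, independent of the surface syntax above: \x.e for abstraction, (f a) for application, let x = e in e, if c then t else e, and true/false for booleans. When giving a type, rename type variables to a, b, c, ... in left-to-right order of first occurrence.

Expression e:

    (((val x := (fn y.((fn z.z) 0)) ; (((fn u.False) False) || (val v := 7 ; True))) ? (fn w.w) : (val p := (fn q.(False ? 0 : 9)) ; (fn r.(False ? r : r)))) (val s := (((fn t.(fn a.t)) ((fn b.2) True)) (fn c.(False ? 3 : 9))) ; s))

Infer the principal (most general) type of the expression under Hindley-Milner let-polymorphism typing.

Answer: Int

Derivation:
z : b
\z._ : b -> b
  unify b -> b ~ Int -> c
  unify b ~ Int
  unify Int ~ c
_ _ : Int
\y._ : a -> Int
let x : forall. a -> Int
\u._ : d -> Bool
  unify d -> Bool ~ Bool -> e
  unify d ~ Bool
  unify Bool ~ e
_ _ : Bool
  unify Bool ~ Bool
let v : Int
  unify Bool ~ Bool
  unify Bool ~ Bool
w : f
\w._ : f -> f
  unify Bool ~ Bool
  unify Int ~ Int
\q._ : g -> Int
let p : forall. g -> Int
  unify Bool ~ Bool
r : h
r : h
  unify h ~ h
\r._ : h -> h
  unify f -> f ~ h -> h
  unify f ~ h
  unify h ~ h
t : i
\a._ : j -> i
\t._ : i -> j -> i
\b._ : k -> Int
  unify k -> Int ~ Bool -> l
  unify k ~ Bool
  unify Int ~ l
_ _ : Int
  unify i -> j -> i ~ Int -> m
  unify i ~ Int
  unify j -> Int ~ m
_ _ : j -> Int
  unify Bool ~ Bool
  unify Int ~ Int
\c._ : n -> Int
  unify j -> Int ~ (n -> Int) -> o
  unify j ~ n -> Int
  unify Int ~ o
_ _ : Int
let s : Int
s : Int
  unify h -> h ~ Int -> p
  unify h ~ Int
  unify Int ~ p
_ _ : Int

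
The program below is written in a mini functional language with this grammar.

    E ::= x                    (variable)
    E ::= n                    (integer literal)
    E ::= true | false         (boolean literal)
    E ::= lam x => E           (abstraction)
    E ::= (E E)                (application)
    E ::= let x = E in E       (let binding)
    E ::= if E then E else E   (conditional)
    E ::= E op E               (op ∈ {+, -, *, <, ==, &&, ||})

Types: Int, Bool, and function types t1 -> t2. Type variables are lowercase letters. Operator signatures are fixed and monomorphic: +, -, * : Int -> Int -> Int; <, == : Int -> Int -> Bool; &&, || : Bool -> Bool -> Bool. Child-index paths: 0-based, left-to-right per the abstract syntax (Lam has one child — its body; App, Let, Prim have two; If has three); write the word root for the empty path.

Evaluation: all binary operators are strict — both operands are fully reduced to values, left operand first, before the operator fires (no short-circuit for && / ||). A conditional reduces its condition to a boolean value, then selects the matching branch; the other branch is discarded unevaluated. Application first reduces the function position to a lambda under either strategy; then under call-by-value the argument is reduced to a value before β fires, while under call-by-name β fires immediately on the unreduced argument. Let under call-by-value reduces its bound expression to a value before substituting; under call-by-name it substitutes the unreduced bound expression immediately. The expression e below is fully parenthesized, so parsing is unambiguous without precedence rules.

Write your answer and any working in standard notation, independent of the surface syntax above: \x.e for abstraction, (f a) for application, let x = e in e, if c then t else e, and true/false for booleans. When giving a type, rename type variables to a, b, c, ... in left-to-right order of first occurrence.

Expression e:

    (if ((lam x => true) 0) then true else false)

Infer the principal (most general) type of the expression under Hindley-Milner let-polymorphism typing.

Derivation:
\x._ : a -> Bool
  unify a -> Bool ~ Int -> b
  unify a ~ Int
  unify Bool ~ b
_ _ : Bool
  unify Bool ~ Bool
  unify Bool ~ Bool

Answer: Bool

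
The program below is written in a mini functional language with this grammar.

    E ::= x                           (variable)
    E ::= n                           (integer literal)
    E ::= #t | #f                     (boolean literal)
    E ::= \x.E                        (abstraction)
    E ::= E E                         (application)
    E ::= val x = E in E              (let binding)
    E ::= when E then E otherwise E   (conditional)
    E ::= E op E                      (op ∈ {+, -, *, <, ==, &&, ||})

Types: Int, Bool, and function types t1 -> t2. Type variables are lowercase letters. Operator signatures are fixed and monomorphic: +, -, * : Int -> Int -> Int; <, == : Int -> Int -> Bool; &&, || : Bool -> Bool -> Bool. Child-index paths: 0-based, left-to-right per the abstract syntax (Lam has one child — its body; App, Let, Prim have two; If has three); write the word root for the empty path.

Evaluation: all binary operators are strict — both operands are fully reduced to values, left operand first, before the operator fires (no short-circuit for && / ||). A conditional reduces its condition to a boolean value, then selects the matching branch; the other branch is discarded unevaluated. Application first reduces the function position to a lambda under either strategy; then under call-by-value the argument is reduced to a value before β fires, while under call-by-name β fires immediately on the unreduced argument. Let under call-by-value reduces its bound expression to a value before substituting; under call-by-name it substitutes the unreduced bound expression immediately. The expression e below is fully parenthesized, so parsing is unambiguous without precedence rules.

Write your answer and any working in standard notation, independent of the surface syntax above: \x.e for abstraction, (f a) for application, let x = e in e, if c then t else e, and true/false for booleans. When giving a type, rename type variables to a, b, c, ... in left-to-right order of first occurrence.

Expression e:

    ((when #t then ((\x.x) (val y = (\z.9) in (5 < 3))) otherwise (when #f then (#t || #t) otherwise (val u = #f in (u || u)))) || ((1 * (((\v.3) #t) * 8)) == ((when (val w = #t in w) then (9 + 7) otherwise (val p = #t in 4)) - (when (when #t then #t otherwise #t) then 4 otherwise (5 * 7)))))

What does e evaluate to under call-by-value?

Answer: false

Working:
step 0: ((if true then ((\x.x) (let y = (\z.9) in (5 < 3))) else (if false then (true || true) else (let u = false in (u || u)))) || ((1 * (((\v.3) true) * 8)) == ((if (let w = true in w) then (9 + 7) else (let p = true in 4)) - (if (if true then true else true) then 4 else (5 * 7)))))
step 1: [if@0] (((\x.x) (let y = (\z.9) in (5 < 3))) || ((1 * (((\v.3) true) * 8)) == ((if (let w = true in w) then (9 + 7) else (let p = true in 4)) - (if (if true then true else true) then 4 else (5 * 7)))))
step 2: [let@0.1] (((\x.x) (5 < 3)) || ((1 * (((\v.3) true) * 8)) == ((if (let w = true in w) then (9 + 7) else (let p = true in 4)) - (if (if true then true else true) then 4 else (5 * 7)))))
step 3: [delta@0.1] (((\x.x) false) || ((1 * (((\v.3) true) * 8)) == ((if (let w = true in w) then (9 + 7) else (let p = true in 4)) - (if (if true then true else true) then 4 else (5 * 7)))))
step 4: [beta@0] (false || ((1 * (((\v.3) true) * 8)) == ((if (let w = true in w) then (9 + 7) else (let p = true in 4)) - (if (if true then true else true) then 4 else (5 * 7)))))
step 5: [beta@1.0.1.0] (false || ((1 * (3 * 8)) == ((if (let w = true in w) then (9 + 7) else (let p = true in 4)) - (if (if true then true else true) then 4 else (5 * 7)))))
step 6: [delta@1.0.1] (false || ((1 * 24) == ((if (let w = true in w) then (9 + 7) else (let p = true in 4)) - (if (if true then true else true) then 4 else (5 * 7)))))
step 7: [delta@1.0] (false || (24 == ((if (let w = true in w) then (9 + 7) else (let p = true in 4)) - (if (if true then true else true) then 4 else (5 * 7)))))
step 8: [let@1.1.0.0] (false || (24 == ((if true then (9 + 7) else (let p = true in 4)) - (if (if true then true else true) then 4 else (5 * 7)))))
step 9: [if@1.1.0] (false || (24 == ((9 + 7) - (if (if true then true else true) then 4 else (5 * 7)))))
step 10: [delta@1.1.0] (false || (24 == (16 - (if (if true then true else true) then 4 else (5 * 7)))))
step 11: [if@1.1.1.0] (false || (24 == (16 - (if true then 4 else (5 * 7)))))
step 12: [if@1.1.1] (false || (24 == (16 - 4)))
step 13: [delta@1.1] (false || (24 == 12))
step 14: [delta@1] (false || false)
step 15: [delta@root] false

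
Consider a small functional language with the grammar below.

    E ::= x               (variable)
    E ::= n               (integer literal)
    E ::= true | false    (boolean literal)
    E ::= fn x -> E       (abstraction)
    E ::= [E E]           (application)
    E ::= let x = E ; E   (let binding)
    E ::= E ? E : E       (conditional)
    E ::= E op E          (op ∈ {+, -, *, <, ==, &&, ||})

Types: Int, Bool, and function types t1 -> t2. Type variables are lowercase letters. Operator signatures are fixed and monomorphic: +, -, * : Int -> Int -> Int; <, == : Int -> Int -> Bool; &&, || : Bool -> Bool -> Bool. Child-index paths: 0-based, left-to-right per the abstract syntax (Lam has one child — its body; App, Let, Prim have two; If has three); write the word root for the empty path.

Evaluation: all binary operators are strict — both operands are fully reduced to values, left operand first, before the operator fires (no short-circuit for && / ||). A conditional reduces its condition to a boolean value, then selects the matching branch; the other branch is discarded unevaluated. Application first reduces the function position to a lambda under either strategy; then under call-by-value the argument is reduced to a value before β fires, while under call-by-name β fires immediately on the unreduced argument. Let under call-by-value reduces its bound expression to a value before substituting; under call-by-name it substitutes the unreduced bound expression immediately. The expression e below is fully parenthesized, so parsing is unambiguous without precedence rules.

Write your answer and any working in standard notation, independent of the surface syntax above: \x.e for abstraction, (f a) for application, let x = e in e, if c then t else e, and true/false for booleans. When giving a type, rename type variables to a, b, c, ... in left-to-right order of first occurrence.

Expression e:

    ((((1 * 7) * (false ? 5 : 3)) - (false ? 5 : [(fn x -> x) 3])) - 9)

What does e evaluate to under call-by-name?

Answer: 9

Trace:
step 0: ((((1 * 7) * (if false then 5 else 3)) - (if false then 5 else ((\x.x) 3))) - 9)
step 1: [delta@0.0.0] (((7 * (if false then 5 else 3)) - (if false then 5 else ((\x.x) 3))) - 9)
step 2: [if@0.0.1] (((7 * 3) - (if false then 5 else ((\x.x) 3))) - 9)
step 3: [delta@0.0] ((21 - (if false then 5 else ((\x.x) 3))) - 9)
step 4: [if@0.1] ((21 - ((\x.x) 3)) - 9)
step 5: [beta@0.1] ((21 - 3) - 9)
step 6: [delta@0] (18 - 9)
step 7: [delta@root] 9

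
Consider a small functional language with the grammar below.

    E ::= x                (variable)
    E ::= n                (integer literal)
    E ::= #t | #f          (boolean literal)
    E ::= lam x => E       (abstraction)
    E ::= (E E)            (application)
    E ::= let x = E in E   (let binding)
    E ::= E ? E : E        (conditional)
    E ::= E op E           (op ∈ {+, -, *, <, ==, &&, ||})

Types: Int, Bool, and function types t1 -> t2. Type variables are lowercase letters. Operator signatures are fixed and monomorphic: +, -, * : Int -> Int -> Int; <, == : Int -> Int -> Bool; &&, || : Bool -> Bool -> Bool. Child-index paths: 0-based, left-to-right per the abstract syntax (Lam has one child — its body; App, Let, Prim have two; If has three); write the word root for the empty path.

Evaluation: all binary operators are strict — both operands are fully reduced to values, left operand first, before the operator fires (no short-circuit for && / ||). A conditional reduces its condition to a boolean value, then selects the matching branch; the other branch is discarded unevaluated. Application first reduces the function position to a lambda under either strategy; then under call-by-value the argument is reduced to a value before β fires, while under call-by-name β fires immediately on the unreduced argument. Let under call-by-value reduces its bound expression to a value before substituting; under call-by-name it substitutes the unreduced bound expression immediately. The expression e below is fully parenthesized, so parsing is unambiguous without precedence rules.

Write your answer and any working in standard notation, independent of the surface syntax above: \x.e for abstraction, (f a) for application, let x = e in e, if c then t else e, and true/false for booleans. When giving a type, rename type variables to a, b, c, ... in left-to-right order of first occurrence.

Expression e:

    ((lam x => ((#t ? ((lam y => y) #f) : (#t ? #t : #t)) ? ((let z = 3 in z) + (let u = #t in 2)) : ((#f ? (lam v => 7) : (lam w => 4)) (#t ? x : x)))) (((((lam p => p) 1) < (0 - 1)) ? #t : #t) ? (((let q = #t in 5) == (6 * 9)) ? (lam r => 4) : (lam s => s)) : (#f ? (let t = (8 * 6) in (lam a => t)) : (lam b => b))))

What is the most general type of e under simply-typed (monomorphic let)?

Derivation:
  unify Bool ~ Bool
y : b
\y._ : b -> b
  unify b -> b ~ Bool -> c
  unify b ~ Bool
  unify Bool ~ c
_ _ : Bool
  unify Bool ~ Bool
  unify Bool ~ Bool
  unify Bool ~ Bool
  unify Bool ~ Bool
let z : Int
z : Int
  unify Int ~ Int
let u : Bool
  unify Int ~ Int
  unify Bool ~ Bool
\v._ : d -> Int
\w._ : e -> Int
  unify d -> Int ~ e -> Int
  unify d ~ e
  unify Int ~ Int
  unify Bool ~ Bool
x : a
x : a
  unify a ~ a
  unify e -> Int ~ a -> f
  unify e ~ a
  unify Int ~ f
_ _ : Int
  unify Int ~ Int
\x._ : a -> Int
p : g
\p._ : g -> g
  unify g -> g ~ Int -> h
  unify g ~ Int
  unify Int ~ h
_ _ : Int
  unify Int ~ Int
  unify Int ~ Int
  unify Int ~ Int
  unify Int ~ Int
  unify Bool ~ Bool
  unify Bool ~ Bool
  unify Bool ~ Bool
let q : Bool
  unify Int ~ Int
  unify Int ~ Int
  unify Int ~ Int
  unify Int ~ Int
  unify Bool ~ Bool
\r._ : i -> Int
s : j
\s._ : j -> j
  unify i -> Int ~ j -> j
  unify i ~ j
  unify Int ~ j
  unify Bool ~ Bool
  unify Int ~ Int
  unify Int ~ Int
let t : Int
t : Int
\a._ : k -> Int
b : l
\b._ : l -> l
  unify k -> Int ~ l -> l
  unify k ~ l
  unify Int ~ l
  unify Int -> Int ~ Int -> Int
  unify Int ~ Int
  unify Int ~ Int
  unify a -> Int ~ (Int -> Int) -> m
  unify a ~ Int -> Int
  unify Int ~ m
_ _ : Int

Answer: Int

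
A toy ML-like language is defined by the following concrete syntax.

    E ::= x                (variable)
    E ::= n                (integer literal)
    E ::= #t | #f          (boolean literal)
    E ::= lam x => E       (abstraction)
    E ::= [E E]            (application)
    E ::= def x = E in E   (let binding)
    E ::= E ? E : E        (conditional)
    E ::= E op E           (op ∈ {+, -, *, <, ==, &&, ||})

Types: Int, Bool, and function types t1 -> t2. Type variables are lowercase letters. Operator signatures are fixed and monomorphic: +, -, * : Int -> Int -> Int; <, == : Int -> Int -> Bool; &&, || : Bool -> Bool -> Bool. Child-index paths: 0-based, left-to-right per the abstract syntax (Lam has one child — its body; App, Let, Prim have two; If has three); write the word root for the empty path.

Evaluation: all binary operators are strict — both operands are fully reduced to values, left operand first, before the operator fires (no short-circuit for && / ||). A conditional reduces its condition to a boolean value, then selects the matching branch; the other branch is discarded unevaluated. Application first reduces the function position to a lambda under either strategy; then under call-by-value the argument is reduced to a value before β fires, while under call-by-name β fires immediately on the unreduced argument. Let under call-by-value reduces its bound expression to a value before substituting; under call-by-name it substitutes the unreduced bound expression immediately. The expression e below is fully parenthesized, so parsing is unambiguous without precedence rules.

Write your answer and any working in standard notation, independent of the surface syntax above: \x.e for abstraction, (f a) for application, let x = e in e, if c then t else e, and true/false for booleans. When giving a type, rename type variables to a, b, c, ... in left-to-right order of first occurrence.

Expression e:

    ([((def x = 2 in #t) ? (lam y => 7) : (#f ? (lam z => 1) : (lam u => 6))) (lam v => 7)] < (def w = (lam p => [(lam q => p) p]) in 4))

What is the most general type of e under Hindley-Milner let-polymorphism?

Answer: Bool

Trace:
let x : Int
  unify Bool ~ Bool
\y._ : a -> Int
  unify Bool ~ Bool
\z._ : b -> Int
\u._ : c -> Int
  unify b -> Int ~ c -> Int
  unify b ~ c
  unify Int ~ Int
  unify a -> Int ~ c -> Int
  unify a ~ c
  unify Int ~ Int
\v._ : d -> Int
  unify c -> Int ~ (d -> Int) -> e
  unify c ~ d -> Int
  unify Int ~ e
_ _ : Int
  unify Int ~ Int
p : f
\q._ : g -> f
p : f
  unify g -> f ~ f -> h
  unify g ~ f
  unify f ~ h
_ _ : h
\p._ : h -> h
let w : forall. h -> h
  unify Int ~ Int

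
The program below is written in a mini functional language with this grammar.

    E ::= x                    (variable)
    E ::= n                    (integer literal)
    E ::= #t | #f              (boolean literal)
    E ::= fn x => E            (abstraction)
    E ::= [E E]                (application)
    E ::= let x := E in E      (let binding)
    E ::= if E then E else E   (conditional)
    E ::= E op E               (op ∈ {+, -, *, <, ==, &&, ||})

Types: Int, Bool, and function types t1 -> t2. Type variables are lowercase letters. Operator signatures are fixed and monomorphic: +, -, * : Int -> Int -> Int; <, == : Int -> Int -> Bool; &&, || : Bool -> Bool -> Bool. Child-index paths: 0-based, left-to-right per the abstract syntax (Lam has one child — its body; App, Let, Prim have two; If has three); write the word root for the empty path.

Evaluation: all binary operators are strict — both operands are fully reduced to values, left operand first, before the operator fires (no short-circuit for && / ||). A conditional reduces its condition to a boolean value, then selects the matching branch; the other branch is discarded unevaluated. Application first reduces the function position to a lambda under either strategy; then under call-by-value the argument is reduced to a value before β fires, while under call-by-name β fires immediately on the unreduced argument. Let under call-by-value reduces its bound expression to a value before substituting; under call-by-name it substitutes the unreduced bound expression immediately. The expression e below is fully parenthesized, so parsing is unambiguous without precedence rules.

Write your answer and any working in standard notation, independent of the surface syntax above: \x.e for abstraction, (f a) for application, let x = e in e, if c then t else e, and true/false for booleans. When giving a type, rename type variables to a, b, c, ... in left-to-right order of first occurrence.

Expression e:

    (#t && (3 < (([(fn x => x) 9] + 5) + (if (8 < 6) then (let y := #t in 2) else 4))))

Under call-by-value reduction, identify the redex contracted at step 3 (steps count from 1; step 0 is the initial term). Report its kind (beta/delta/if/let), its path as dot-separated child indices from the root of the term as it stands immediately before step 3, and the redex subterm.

Answer: delta at 1.1.1.0 : (8 < 6)

Working:
step 0: (true && (3 < ((((\x.x) 9) + 5) + (if (8 < 6) then (let y = true in 2) else 4))))
step 1: [beta@1.1.0.0] (true && (3 < ((9 + 5) + (if (8 < 6) then (let y = true in 2) else 4))))
step 2: [delta@1.1.0] (true && (3 < (14 + (if (8 < 6) then (let y = true in 2) else 4))))
step 3: [delta@1.1.1.0] (true && (3 < (14 + (if false then (let y = true in 2) else 4))))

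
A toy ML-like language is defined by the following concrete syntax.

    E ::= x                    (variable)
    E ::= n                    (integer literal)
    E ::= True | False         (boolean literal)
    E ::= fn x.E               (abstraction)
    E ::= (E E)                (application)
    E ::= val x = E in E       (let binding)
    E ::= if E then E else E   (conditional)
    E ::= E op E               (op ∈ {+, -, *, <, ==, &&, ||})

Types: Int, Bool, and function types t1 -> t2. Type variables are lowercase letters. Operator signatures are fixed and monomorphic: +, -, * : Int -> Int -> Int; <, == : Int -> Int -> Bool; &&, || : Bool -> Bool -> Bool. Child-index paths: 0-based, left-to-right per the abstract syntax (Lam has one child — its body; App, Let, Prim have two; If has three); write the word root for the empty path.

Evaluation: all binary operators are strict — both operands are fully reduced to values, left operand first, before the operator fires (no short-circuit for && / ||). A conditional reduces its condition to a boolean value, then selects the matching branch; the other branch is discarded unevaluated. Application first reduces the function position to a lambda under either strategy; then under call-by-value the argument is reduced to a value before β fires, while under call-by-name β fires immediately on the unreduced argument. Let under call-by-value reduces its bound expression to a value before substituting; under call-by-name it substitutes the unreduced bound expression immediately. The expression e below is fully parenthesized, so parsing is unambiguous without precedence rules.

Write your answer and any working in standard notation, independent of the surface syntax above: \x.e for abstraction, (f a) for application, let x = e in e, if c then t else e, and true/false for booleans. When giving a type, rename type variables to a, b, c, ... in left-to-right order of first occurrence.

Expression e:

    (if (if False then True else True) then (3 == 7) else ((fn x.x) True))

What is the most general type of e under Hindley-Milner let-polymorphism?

Derivation:
  unify Bool ~ Bool
  unify Bool ~ Bool
  unify Bool ~ Bool
  unify Int ~ Int
  unify Int ~ Int
x : a
\x._ : a -> a
  unify a -> a ~ Bool -> b
  unify a ~ Bool
  unify Bool ~ b
_ _ : Bool
  unify Bool ~ Bool

Answer: Bool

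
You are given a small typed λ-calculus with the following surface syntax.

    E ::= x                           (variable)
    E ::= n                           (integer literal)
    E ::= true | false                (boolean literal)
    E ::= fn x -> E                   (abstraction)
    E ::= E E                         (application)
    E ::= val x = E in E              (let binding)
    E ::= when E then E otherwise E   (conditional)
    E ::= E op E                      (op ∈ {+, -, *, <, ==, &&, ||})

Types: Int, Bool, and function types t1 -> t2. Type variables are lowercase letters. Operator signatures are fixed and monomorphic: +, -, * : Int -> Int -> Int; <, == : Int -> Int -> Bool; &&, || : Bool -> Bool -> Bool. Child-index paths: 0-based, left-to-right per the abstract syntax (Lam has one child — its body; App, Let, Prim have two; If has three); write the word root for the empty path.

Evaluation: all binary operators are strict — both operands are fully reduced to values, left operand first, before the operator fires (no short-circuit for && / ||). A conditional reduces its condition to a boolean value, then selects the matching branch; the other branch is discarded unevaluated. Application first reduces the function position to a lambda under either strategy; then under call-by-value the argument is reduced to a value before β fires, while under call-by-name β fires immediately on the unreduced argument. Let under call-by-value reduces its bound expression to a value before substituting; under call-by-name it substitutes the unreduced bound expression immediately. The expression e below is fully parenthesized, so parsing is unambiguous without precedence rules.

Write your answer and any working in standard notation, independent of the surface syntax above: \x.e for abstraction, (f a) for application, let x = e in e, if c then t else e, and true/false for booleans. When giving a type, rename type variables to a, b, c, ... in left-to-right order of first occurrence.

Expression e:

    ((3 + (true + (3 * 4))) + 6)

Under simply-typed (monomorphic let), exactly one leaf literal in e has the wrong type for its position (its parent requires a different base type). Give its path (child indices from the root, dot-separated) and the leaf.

Answer: 0.1.0 : true

Derivation:
  unify Int ~ Int
  unify Bool ~ Int
  FAIL: mismatch Bool ~ Int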